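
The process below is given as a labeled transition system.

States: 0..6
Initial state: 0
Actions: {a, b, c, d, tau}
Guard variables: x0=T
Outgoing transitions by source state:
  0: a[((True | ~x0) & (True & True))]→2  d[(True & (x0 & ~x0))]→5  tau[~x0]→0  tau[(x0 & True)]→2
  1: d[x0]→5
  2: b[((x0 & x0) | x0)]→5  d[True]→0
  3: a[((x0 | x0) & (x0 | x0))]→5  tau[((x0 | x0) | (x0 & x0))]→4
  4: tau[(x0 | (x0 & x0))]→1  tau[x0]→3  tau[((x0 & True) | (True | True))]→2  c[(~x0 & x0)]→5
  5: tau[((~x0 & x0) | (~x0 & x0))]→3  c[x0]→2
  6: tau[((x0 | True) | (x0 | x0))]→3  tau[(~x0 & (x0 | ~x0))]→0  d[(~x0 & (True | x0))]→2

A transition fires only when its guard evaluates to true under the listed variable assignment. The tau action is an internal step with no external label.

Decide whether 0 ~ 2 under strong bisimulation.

Answer: NOT BISIMILAR

Trace:
Compute ~ classes (split until stable):
  P[0] = {{0,1,2,3,4,5,6}}
  P[1] = {{0,3},{1},{2},{4,6},{5}}
  P[2] = {{0},{1},{2},{3},{4},{5},{6}}
Fixed point at round 3; 7 class(es).
class of 0: {0}; class of 2: {2}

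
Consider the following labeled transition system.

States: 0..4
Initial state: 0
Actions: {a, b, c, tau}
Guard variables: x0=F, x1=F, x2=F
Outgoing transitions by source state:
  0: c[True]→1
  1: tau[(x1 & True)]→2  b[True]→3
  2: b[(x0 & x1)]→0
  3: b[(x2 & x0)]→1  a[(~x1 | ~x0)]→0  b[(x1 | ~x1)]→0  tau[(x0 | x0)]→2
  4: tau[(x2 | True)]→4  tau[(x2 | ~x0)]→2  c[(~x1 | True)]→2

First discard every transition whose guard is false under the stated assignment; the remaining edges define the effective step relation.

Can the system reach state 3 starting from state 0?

7 transition(s) survive guard evaluation.
L0 = {0}
L1 = {1}  now seen {0,1}
L2 = {3}  now seen {0,1,3}
Reach set: {0,1,3}
Path to 3: c·b

Answer: REACHABLE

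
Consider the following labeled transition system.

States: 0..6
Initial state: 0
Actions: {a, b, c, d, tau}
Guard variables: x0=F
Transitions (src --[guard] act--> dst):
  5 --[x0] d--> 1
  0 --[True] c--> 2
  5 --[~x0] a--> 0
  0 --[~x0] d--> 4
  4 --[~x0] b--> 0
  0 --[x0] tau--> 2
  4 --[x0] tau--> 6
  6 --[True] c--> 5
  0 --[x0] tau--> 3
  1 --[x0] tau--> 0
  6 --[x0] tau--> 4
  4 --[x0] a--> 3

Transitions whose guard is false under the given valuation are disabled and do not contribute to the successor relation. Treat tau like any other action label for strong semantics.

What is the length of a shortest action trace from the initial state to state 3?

Breadth-first toward 3:
  depth 0: {0}
  depth 1: {2,4}
3 never appears.

Answer: UNREACHABLE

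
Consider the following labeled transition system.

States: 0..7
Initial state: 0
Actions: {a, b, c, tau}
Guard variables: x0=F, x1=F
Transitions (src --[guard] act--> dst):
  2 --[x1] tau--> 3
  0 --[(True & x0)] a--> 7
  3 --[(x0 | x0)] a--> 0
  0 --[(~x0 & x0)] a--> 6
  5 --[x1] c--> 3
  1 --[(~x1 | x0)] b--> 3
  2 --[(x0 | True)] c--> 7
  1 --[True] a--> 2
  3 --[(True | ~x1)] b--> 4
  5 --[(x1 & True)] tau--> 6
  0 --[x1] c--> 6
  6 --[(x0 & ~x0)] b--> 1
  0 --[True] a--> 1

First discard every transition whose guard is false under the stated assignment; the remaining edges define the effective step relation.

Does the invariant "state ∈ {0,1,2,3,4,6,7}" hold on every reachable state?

Answer: INVARIANT HOLDS

Working:
Inv-set: {0,1,2,3,4,6,7}
Reachable = {0,1,2,3,4,7}
  0: ok
  1: ok
  2: ok
  3: ok
  4: ok
  7: ok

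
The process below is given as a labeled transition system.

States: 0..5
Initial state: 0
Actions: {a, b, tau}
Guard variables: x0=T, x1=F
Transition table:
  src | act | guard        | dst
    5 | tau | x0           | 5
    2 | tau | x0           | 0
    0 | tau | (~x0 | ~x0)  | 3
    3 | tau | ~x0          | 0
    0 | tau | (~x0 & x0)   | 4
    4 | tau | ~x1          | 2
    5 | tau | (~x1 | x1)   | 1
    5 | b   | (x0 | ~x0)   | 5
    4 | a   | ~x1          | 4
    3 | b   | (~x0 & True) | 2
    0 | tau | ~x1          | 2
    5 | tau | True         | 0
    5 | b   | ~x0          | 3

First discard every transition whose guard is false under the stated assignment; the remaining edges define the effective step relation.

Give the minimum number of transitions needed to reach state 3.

Answer: UNREACHABLE

Working:
Breadth-first toward 3:
  Layer 0: {0}
  Layer 1: {2}
3 never appears.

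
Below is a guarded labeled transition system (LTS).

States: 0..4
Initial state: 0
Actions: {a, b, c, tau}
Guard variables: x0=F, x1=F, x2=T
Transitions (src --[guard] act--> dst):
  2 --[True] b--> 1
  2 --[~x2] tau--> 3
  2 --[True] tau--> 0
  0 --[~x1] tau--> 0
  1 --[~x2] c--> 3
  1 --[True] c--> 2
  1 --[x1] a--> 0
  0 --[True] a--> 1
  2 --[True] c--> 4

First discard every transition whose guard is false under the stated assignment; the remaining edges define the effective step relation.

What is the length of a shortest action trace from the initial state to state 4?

BFS to 4:
  Layer 0: {0}
  Layer 1: {1}
  Layer 2: {2}
  Layer 3: {4}
4 enters at depth 3; path a·c·c

Answer: 3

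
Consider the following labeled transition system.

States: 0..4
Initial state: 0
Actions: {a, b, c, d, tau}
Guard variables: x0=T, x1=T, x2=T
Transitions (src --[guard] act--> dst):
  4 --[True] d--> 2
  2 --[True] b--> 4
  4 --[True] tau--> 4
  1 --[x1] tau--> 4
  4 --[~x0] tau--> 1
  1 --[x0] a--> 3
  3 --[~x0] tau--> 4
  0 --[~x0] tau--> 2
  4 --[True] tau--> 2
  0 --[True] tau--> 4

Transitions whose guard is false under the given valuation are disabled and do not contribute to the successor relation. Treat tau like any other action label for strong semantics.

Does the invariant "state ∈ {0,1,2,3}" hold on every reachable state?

Safe = {0,1,2,3}
R = {0,2,4}
  0: ✓
  2: ✓
  4: ✗ unsafe
witness against invariant: tau → 4

Answer: INVARIANT VIOLATED at state 4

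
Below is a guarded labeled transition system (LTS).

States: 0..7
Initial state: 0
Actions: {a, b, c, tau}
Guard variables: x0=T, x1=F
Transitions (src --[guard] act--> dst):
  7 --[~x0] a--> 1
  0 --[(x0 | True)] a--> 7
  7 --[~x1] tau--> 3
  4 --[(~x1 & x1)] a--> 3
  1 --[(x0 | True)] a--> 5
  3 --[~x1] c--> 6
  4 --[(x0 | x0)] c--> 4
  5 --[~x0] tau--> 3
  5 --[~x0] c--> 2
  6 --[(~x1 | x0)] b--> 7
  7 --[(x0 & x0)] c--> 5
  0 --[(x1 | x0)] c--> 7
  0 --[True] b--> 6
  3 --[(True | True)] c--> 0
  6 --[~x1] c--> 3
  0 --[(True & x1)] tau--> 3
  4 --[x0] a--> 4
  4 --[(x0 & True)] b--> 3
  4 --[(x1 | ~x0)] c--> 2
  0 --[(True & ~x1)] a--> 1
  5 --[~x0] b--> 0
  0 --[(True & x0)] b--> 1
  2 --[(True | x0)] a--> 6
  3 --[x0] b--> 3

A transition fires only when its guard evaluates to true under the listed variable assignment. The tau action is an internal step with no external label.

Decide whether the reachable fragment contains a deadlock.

Reachable = {0,1,3,5,6,7}
  0: a→1  a→7  b→1  b→6  c→7  [5 out]
  1: a→5  [1 out]
  3: b→3  c→0  c→6  [3 out]
  5: ∅  [no exit]
  6: b→7  c→3  [2 out]
  7: c→5  tau→3  [2 out]
Path to 5: a·a

Answer: DEADLOCK at state 5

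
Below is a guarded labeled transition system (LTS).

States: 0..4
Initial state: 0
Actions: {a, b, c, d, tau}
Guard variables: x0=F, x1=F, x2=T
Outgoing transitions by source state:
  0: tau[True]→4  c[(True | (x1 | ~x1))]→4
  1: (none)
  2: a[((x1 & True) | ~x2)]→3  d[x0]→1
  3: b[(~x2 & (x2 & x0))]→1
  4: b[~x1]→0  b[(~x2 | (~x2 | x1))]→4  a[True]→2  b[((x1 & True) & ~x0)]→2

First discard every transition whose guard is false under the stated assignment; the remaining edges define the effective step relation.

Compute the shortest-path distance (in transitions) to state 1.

Answer: UNREACHABLE

Trace:
Breadth-first toward 1:
  depth 0: {0}
  depth 1: {4}
  depth 2: {2}
1 never appears.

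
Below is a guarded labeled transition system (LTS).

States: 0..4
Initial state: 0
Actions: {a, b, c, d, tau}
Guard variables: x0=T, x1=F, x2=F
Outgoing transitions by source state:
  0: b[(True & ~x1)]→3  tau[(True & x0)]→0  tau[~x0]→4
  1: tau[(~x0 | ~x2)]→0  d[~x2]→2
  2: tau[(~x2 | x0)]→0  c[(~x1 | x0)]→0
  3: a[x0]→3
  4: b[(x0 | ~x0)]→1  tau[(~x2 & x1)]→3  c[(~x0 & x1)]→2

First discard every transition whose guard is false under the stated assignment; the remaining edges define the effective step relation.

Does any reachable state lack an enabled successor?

R = {0,3}
  0: b→3  tau→0  [deg 2]
  3: a→3  [deg 1]

Answer: DEADLOCK-FREE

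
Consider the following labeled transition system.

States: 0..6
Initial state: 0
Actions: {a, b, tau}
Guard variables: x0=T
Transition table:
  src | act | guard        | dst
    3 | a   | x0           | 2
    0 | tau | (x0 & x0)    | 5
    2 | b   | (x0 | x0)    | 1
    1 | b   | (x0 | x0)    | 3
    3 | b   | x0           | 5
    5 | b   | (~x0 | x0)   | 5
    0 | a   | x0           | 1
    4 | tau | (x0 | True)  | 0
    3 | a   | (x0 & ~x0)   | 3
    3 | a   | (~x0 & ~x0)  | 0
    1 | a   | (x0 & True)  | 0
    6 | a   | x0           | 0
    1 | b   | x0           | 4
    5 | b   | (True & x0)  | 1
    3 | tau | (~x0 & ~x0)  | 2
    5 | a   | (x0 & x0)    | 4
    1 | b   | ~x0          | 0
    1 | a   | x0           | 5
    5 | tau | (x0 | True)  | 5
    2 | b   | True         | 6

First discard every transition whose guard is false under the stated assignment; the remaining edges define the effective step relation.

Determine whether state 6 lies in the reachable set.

Answer: REACHABLE

Analysis:
Guard filter leaves 16 enabled edge(s).
L0 = {0}
L1 = {1,5}  now seen {0,1,5}
L2 = {3,4}  now seen {0,1,3,4,5}
L3 = {2}  now seen {0,1,2,3,4,5}
L4 = {6}  now seen {0,1,2,3,4,5,6}
Reach set: {0,1,2,3,4,5,6}
trace reaching 6: a·b·a·b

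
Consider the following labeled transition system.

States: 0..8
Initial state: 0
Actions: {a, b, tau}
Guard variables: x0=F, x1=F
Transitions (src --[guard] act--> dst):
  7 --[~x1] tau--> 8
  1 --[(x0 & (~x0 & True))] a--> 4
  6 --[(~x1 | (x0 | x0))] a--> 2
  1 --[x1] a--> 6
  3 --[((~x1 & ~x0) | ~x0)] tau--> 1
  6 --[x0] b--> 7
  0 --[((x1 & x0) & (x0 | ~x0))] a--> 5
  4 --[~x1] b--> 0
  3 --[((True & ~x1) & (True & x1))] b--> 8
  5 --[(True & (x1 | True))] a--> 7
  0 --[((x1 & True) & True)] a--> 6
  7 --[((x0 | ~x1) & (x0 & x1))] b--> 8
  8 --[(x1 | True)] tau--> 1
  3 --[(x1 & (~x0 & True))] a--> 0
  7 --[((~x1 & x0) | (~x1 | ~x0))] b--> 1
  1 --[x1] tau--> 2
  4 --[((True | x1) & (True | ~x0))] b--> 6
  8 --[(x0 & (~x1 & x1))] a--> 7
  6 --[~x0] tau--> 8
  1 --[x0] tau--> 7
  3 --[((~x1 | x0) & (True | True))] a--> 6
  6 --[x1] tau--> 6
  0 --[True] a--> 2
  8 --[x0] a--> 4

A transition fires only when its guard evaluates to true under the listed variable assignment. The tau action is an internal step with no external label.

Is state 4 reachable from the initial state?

Answer: UNREACHABLE

Working:
Guard filter leaves 11 enabled edge(s).
Layer 0: {0}
Layer 1: {2}  now seen {0,2}
Reachable = {0,2}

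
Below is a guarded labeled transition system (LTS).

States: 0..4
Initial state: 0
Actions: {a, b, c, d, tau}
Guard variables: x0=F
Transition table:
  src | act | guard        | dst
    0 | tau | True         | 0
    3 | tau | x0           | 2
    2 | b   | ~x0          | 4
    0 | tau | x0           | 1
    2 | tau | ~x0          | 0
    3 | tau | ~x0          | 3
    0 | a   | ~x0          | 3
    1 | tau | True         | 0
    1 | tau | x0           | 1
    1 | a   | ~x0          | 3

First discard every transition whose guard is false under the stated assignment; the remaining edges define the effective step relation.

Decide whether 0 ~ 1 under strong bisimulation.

Answer: BISIMILAR

Analysis:
Refine partition for ~:
  π0 = {{0,1,2,3,4}}
  π1 = {{0,1},{2},{3},{4}}
Fixed point at round 2; 4 class(es).
class of 0: {0,1}; class of 1: {0,1}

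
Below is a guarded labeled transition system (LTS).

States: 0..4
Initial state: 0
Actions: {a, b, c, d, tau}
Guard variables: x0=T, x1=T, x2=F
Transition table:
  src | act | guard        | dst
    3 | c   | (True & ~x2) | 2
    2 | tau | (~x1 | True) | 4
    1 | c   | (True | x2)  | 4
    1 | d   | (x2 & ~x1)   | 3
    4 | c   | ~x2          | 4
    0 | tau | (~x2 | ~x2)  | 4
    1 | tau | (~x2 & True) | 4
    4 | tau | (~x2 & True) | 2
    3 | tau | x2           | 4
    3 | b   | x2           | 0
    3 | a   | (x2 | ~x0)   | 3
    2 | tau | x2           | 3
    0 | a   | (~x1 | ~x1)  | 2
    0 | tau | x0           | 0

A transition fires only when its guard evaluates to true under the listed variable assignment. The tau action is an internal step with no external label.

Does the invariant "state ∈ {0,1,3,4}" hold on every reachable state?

Inv-set: {0,1,3,4}
Reachable = {0,2,4}
  0: ✓
  2: ✗ unsafe
  4: ✓
reach 2 via tau·tau — violates

Answer: INVARIANT VIOLATED at state 2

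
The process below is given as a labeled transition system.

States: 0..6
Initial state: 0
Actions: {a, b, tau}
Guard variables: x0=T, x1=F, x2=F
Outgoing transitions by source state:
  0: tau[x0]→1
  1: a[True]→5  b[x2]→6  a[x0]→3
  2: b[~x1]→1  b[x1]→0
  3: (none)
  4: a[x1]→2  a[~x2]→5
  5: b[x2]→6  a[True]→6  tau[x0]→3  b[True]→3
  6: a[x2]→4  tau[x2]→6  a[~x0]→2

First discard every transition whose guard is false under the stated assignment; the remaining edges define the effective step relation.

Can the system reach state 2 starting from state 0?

Guard filter leaves 8 enabled edge(s).
Layer 0: {0}
Layer 1: {1}  total {0,1}
Layer 2: {3,5}  total {0,1,3,5}
Layer 3: {6}  total {0,1,3,5,6}
Reachable = {0,1,3,5,6}

Answer: UNREACHABLE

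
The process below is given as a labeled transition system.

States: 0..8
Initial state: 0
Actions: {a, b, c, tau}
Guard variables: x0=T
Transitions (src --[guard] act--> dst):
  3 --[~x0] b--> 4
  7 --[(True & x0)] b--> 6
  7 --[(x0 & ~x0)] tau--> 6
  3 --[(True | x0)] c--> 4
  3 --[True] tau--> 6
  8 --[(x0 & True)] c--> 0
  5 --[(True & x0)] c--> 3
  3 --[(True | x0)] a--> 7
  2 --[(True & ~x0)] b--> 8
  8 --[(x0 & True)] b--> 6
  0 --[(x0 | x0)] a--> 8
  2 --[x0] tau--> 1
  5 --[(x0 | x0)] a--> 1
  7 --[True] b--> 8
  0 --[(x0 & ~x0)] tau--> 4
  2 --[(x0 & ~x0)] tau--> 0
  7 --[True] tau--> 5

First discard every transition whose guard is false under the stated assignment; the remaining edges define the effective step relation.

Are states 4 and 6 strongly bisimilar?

Answer: BISIMILAR

Working:
Bisimulation quotient by refinement:
  round 0: {{0,1,2,3,4,5,6,7,8}}
  round 1: {{0},{1,4,6},{2},{3},{5},{7},{8}}
Fixed point at round 2; 7 class(es).
class of 4: {1,4,6}; class of 6: {1,4,6}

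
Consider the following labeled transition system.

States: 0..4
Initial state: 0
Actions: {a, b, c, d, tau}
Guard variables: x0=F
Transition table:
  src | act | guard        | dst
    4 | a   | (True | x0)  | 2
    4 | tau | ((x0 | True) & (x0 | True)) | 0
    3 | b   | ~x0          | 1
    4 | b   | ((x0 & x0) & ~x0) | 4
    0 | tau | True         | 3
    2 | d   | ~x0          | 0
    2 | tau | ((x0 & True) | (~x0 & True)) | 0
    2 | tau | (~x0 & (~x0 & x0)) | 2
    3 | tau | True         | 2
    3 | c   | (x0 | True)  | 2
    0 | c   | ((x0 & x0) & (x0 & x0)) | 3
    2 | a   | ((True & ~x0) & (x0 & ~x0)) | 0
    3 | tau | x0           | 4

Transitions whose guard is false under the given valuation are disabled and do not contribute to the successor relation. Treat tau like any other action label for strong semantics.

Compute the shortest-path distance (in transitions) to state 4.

Breadth-first toward 4:
  L0 = {0}
  L1 = {3}
  L2 = {1,2}
4 never appears.

Answer: UNREACHABLE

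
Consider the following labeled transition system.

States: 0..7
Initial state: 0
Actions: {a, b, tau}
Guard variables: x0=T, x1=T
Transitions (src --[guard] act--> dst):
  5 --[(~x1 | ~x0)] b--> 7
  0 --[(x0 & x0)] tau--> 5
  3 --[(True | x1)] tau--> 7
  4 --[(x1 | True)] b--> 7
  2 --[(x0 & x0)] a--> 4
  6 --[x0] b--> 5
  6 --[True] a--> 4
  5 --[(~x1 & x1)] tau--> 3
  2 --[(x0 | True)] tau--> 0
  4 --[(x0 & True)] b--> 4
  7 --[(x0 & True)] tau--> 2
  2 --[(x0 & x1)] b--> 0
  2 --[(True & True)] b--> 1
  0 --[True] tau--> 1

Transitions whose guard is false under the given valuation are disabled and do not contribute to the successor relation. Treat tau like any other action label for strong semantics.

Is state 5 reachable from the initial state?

12 transition(s) survive guard evaluation.
depth 0: {0}
depth 1: {1,5}  cumulative {0,1,5}
Reach set: {0,1,5}
witness 5: tau

Answer: REACHABLE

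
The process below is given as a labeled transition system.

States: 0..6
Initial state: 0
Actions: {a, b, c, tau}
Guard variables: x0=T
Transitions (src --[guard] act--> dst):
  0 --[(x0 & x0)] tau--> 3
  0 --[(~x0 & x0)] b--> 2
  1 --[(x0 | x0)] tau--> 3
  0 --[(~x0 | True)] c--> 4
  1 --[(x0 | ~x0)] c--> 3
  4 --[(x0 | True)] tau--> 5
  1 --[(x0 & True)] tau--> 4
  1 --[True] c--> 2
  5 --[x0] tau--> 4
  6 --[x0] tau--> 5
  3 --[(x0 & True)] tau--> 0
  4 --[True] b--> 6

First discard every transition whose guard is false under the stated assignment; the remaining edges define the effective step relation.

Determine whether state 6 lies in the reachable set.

After dropping false guards: 11 live edges.
depth 0: {0}
depth 1: {3,4}  total {0,3,4}
depth 2: {5,6}  total {0,3,4,5,6}
Reach set: {0,3,4,5,6}
Path to 6: c·b

Answer: REACHABLE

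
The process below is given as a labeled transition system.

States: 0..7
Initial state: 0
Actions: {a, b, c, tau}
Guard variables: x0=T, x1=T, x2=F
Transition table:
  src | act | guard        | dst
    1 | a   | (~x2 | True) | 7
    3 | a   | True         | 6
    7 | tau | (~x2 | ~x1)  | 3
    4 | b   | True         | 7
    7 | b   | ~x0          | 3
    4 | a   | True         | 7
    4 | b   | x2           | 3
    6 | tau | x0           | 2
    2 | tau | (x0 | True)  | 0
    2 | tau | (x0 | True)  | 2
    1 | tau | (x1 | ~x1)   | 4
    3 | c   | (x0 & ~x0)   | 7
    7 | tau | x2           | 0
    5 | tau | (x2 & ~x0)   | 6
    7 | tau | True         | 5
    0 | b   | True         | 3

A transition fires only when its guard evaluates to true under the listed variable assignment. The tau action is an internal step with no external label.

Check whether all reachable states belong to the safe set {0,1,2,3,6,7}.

Answer: INVARIANT HOLDS

Analysis:
Safe = {0,1,2,3,6,7}
Reachable = {0,2,3,6}
  0: ✓
  2: ✓
  3: ✓
  6: ✓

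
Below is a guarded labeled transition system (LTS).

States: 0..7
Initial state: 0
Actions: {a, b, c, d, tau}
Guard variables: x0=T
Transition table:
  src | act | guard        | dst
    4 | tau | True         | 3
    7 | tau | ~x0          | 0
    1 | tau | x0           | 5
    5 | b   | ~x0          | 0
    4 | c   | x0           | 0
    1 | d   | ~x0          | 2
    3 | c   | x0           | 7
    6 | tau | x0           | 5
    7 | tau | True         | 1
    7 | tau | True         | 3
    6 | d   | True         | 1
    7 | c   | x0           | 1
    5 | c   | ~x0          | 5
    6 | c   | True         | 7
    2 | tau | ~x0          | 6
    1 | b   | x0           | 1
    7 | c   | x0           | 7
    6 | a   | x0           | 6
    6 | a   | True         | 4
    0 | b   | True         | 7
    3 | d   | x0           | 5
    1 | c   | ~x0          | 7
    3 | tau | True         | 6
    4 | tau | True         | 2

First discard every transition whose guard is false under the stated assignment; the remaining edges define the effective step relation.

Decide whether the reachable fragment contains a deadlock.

Reach set: {0,1,2,3,4,5,6,7}
  0: b→7  [1 exit(s)]
  1: b→1  tau→5  [2 exit(s)]
  2: ∅  [STUCK]
  3: c→7  d→5  tau→6  [3 exit(s)]
  4: c→0  tau→2  tau→3  [3 exit(s)]
  5: ∅  [STUCK]
  6: a→4  a→6  c→7  d→1  tau→5  [5 exit(s)]
  7: c→1  c→7  tau→1  tau→3  [4 exit(s)]
trace reaching 2: b·tau·tau·a·tau

Answer: DEADLOCK at state 2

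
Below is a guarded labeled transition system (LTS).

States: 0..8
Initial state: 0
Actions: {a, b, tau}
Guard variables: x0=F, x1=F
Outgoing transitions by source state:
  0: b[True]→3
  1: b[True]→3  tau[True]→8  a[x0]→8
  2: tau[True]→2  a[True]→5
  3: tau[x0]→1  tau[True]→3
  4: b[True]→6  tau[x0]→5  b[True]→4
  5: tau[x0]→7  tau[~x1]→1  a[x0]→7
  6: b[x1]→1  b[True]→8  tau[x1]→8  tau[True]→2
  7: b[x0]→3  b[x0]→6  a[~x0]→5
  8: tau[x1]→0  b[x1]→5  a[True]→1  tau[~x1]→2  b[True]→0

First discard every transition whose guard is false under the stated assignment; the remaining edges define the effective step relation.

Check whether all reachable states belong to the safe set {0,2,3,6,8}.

Answer: INVARIANT HOLDS

Analysis:
Inv-set: {0,2,3,6,8}
Reachable = {0,3}
  0: ok
  3: ok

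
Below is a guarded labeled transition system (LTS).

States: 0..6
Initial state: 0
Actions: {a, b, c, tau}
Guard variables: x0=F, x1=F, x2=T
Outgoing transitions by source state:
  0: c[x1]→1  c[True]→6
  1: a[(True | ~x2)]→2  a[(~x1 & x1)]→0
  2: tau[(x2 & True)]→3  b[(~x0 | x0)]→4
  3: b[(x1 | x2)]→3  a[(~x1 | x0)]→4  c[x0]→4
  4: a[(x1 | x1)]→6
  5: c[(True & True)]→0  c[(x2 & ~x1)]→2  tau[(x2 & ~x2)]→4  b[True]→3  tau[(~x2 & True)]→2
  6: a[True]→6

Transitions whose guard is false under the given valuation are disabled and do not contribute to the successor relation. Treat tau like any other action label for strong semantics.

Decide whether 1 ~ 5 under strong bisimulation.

Answer: NOT BISIMILAR

Analysis:
Refine partition for ~:
  P[0] = {{0,1,2,3,4,5,6}}
  P[1] = {{0},{1,6},{2},{3},{4},{5}}
  P[2] = {{0},{1},{2},{3},{4},{5},{6}}
7 equivalence class(es) (converged in 3)
1∈{1}, 5∈{5}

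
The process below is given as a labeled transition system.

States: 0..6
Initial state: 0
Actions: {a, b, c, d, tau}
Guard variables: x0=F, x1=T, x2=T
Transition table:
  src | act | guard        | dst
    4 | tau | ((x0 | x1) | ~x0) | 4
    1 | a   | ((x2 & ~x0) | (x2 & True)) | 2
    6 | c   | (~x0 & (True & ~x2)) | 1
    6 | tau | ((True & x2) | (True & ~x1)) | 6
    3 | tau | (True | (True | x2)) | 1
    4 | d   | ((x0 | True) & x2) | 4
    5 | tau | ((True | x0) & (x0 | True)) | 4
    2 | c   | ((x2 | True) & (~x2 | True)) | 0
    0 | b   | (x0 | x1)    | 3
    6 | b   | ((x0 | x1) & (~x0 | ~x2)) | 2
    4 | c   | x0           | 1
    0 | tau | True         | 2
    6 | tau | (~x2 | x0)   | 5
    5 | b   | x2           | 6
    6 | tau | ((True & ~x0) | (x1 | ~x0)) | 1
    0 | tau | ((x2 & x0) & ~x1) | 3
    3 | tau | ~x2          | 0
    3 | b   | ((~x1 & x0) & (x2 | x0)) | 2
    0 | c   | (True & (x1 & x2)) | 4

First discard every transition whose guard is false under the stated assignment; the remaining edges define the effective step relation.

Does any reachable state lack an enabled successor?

R = {0,1,2,3,4}
  0: b→3  c→4  tau→2  [deg 3]
  1: a→2  [deg 1]
  2: c→0  [deg 1]
  3: tau→1  [deg 1]
  4: d→4  tau→4  [deg 2]

Answer: DEADLOCK-FREE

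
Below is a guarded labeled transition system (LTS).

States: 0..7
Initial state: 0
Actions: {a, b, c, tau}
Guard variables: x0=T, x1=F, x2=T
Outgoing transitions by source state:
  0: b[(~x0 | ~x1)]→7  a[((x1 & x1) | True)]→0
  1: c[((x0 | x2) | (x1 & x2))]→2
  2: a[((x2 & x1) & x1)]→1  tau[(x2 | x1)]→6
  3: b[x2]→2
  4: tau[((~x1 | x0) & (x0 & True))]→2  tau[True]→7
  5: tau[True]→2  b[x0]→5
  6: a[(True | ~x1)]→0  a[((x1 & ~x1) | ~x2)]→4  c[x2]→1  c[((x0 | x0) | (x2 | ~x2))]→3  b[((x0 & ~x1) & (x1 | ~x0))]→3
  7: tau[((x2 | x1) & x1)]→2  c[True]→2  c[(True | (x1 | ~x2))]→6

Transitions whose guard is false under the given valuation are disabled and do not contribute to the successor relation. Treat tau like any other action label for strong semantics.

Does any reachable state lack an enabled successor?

Answer: DEADLOCK-FREE

Analysis:
R = {0,1,2,3,6,7}
  0: a→0  b→7  [2 out]
  1: c→2  [1 out]
  2: tau→6  [1 out]
  3: b→2  [1 out]
  6: a→0  c→1  c→3  [3 out]
  7: c→2  c→6  [2 out]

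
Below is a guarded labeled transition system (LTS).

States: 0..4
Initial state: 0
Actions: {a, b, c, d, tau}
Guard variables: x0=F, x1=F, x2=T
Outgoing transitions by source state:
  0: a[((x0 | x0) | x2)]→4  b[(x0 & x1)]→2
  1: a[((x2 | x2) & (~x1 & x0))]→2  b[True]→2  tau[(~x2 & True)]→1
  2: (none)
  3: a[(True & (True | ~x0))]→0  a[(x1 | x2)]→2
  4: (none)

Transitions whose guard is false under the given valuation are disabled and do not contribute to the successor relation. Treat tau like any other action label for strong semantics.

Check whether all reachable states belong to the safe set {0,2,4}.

Answer: INVARIANT HOLDS

Trace:
Inv-set: {0,2,4}
Reachable = {0,4}
  0: ok
  4: ok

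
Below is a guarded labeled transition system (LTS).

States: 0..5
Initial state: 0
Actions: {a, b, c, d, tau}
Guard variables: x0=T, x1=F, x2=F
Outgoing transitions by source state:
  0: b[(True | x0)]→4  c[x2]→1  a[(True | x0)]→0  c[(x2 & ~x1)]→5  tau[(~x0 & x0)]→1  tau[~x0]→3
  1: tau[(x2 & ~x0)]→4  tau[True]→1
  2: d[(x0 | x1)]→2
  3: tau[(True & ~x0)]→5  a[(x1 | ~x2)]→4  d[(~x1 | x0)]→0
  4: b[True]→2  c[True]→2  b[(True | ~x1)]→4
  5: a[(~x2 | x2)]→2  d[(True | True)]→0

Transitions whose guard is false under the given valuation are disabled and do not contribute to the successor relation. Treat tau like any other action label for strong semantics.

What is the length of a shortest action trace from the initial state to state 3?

Answer: UNREACHABLE

Analysis:
Breadth-first toward 3:
  Layer 0: {0}
  Layer 1: {4}
  Layer 2: {2}
3 never appears.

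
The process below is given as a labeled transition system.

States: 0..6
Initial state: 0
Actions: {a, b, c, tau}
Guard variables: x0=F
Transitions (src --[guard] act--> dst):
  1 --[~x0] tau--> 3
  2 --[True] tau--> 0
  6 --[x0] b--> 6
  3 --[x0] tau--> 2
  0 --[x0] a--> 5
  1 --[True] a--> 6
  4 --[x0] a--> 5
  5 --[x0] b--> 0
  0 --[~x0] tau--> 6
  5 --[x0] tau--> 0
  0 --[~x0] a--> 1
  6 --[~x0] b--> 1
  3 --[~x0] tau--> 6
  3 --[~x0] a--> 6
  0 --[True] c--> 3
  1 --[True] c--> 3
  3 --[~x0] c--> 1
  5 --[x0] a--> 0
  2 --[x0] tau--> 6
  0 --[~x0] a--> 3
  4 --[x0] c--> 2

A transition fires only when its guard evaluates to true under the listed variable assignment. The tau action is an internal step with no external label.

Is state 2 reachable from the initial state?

Answer: UNREACHABLE

Analysis:
12 transition(s) survive guard evaluation.
depth 0: {0}
depth 1: {1,3,6}  cumulative {0,1,3,6}
Reach set: {0,1,3,6}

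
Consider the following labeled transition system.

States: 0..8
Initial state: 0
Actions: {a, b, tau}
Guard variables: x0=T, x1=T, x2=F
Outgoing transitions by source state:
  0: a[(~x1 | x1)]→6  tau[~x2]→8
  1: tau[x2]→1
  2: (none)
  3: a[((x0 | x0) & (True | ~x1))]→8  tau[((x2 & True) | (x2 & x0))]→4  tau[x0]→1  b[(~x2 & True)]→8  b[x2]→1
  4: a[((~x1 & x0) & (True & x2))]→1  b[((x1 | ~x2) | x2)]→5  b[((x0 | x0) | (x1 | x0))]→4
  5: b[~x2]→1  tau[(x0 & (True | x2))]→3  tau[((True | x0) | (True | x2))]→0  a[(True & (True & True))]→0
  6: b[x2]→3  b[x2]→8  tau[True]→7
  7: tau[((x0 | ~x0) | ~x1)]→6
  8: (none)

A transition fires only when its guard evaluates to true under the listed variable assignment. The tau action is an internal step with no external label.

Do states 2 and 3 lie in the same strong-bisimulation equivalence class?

Answer: NOT BISIMILAR

Trace:
Bisimulation quotient by refinement:
  round 0: {{0,1,2,3,4,5,6,7,8}}
  round 1: {{0},{1,2,8},{3,5},{4},{6,7}}
  round 2: {{0},{1,2,8},{3},{4},{5},{6,7}}
6 equivalence class(es) (converged in 3)
2∈{1,2,8}, 3∈{3}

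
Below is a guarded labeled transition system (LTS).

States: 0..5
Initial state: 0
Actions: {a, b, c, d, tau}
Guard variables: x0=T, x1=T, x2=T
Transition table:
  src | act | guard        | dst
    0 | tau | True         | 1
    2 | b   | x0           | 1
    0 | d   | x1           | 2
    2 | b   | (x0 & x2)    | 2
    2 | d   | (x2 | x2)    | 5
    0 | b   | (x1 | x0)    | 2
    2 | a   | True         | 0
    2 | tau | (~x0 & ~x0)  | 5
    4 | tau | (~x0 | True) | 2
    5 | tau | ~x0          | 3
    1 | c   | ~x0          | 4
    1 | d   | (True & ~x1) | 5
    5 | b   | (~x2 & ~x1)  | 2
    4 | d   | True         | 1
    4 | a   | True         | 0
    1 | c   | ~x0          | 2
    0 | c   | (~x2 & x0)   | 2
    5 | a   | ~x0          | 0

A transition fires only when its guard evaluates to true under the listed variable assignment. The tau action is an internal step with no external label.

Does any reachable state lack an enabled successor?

Reachable = {0,1,2,5}
  0: b→2  d→2  tau→1  [3 exit(s)]
  1: ∅  [no exit]
  2: a→0  b→1  b→2  d→5  [4 exit(s)]
  5: ∅  [no exit]
witness 1: tau

Answer: DEADLOCK at state 1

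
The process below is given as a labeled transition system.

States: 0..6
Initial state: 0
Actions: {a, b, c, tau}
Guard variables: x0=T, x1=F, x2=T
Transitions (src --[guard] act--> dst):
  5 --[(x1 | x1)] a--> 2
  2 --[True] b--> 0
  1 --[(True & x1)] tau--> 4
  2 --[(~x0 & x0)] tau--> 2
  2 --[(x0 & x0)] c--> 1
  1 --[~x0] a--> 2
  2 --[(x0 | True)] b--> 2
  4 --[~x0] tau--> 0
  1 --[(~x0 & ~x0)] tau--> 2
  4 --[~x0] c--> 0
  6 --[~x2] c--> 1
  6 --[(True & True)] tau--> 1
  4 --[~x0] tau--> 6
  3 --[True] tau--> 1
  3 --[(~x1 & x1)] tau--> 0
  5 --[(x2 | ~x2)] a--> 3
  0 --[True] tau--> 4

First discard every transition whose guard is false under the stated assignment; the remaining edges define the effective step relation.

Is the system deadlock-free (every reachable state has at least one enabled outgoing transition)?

R = {0,4}
  0: tau→4  [1 exit(s)]
  4: ∅  [no exit]
trace reaching 4: tau

Answer: DEADLOCK at state 4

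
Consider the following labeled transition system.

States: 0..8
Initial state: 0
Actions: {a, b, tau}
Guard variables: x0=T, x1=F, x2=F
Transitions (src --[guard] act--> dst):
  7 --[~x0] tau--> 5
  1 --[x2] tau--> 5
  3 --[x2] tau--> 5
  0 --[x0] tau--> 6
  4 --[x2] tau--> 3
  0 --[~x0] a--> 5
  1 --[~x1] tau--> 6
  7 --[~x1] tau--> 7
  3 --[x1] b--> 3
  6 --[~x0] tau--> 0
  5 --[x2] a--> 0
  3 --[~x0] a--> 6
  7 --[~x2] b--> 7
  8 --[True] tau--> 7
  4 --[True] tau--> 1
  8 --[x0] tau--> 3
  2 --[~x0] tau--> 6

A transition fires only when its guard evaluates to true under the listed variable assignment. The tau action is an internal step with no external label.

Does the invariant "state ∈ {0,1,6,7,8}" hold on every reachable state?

Answer: INVARIANT HOLDS

Trace:
Inv-set: {0,1,6,7,8}
Reach set: {0,6}
  0: ✓
  6: ✓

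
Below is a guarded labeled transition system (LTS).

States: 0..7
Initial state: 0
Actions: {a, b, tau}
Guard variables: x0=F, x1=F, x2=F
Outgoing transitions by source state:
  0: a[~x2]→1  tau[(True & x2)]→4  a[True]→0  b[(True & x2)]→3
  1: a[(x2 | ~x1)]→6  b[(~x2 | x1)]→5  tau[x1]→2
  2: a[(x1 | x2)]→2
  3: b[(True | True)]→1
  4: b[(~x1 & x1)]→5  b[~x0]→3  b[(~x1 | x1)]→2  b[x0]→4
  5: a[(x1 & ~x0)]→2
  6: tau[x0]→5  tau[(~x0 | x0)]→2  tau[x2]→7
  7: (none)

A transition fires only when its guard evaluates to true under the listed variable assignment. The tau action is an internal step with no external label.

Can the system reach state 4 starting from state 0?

Answer: UNREACHABLE

Trace:
After dropping false guards: 8 live edges.
L0 = {0}
L1 = {1}  total {0,1}
L2 = {5,6}  total {0,1,5,6}
L3 = {2}  total {0,1,2,5,6}
Reachable = {0,1,2,5,6}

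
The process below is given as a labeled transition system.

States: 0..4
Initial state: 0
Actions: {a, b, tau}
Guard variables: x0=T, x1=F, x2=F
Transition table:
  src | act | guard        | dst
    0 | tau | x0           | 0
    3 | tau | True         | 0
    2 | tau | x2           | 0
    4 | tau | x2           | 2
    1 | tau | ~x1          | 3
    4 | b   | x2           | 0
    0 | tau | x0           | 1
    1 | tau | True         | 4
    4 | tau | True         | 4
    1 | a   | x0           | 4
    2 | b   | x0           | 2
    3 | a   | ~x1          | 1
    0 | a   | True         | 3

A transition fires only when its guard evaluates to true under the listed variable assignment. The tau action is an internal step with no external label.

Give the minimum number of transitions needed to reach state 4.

Answer: 2

Trace:
Breadth-first toward 4:
  Layer 0: {0}
  Layer 1: {1,3}
  Layer 2: {4}
first hit 4 at d=2 via tau·a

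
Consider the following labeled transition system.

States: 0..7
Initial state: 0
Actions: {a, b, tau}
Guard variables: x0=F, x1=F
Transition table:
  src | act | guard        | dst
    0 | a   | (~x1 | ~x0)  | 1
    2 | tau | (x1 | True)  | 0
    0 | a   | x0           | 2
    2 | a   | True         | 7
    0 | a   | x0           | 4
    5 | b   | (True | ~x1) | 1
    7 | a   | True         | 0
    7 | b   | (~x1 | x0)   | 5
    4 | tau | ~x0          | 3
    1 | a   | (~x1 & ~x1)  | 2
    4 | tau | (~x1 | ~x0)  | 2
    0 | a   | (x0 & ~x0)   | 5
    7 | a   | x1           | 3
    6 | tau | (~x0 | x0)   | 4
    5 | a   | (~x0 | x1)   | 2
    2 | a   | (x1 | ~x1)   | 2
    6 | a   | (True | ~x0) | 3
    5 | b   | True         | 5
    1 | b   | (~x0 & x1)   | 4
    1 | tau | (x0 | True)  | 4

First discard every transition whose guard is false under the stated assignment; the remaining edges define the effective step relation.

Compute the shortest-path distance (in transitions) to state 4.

Layered search for 4:
  Layer 0: {0}
  Layer 1: {1}
  Layer 2: {2,4}
depth(4)=2, e.g. a·tau

Answer: 2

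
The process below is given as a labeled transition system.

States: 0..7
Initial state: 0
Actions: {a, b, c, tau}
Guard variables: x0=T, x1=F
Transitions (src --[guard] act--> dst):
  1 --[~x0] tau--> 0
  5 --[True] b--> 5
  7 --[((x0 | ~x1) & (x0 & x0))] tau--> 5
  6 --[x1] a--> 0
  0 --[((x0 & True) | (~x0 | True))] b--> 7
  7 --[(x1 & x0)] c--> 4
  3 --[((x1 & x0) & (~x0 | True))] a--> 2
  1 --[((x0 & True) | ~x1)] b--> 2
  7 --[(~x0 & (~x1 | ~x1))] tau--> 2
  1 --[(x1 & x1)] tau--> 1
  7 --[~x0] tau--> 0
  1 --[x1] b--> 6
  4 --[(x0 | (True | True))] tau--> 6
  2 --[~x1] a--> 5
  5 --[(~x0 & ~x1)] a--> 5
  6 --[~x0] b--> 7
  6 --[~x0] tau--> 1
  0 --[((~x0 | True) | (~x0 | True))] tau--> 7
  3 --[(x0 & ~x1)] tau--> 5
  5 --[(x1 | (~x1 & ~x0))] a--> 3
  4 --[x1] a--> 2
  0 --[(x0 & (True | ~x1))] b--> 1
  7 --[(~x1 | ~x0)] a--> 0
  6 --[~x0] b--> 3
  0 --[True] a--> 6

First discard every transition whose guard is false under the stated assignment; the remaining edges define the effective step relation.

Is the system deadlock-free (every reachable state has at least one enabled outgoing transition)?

Answer: DEADLOCK at state 6

Working:
Reach set: {0,1,2,5,6,7}
  0: a→6  b→1  b→7  tau→7  [4 out]
  1: b→2  [1 out]
  2: a→5  [1 out]
  5: b→5  [1 out]
  6: ∅  [STUCK]
  7: a→0  tau→5  [2 out]
trace reaching 6: a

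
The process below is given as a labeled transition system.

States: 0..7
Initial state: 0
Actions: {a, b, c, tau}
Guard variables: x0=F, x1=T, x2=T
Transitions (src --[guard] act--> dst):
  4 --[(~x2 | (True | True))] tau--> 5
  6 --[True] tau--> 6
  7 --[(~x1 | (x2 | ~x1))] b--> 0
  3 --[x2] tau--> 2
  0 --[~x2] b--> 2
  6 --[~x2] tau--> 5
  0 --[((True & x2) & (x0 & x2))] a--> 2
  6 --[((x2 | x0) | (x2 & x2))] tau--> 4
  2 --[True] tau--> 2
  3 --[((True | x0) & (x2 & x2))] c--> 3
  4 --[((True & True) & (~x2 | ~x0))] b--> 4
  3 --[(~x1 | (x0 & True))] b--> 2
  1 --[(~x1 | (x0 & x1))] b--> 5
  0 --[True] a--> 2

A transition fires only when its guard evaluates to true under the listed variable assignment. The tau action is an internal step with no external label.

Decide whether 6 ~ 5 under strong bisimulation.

Answer: NOT BISIMILAR

Working:
Refine partition for ~:
  round 0: {{0,1,2,3,4,5,6,7}}
  round 1: {{0},{1,5},{2,6},{3},{4},{7}}
  round 2: {{0},{1,5},{2},{3},{4},{6},{7}}
stable after 3 split(s): 7 block(s)
class of 6: {6}; class of 5: {1,5}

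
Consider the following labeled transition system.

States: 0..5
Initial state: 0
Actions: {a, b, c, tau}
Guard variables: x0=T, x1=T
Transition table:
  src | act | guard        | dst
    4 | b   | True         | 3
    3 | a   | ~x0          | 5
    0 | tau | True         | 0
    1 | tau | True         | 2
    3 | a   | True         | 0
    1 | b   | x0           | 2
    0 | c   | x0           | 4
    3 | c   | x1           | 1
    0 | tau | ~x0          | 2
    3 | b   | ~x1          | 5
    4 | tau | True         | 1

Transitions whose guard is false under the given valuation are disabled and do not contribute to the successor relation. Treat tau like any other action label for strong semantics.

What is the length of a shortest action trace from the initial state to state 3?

Layered search for 3:
  Layer 0: {0}
  Layer 1: {4}
  Layer 2: {1,3}
first hit 3 at d=2 via c·b

Answer: 2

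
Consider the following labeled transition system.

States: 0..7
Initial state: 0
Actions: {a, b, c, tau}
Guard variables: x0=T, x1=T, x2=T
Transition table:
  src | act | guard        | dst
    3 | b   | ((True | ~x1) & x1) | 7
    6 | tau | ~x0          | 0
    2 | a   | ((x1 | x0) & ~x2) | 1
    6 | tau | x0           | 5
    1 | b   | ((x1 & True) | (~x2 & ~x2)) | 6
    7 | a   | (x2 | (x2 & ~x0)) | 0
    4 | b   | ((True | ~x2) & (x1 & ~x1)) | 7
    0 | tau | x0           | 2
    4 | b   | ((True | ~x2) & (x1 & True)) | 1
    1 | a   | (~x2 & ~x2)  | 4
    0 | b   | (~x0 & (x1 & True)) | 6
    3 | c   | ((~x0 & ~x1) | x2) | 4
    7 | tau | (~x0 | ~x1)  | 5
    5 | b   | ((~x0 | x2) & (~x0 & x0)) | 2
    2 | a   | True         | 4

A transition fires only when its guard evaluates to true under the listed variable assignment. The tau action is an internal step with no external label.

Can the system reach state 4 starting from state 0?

Answer: REACHABLE

Working:
8 transition(s) survive guard evaluation.
L0 = {0}
L1 = {2}  total {0,2}
L2 = {4}  total {0,2,4}
L3 = {1}  total {0,1,2,4}
L4 = {6}  total {0,1,2,4,6}
L5 = {5}  total {0,1,2,4,5,6}
R = {0,1,2,4,5,6}
trace reaching 4: tau·a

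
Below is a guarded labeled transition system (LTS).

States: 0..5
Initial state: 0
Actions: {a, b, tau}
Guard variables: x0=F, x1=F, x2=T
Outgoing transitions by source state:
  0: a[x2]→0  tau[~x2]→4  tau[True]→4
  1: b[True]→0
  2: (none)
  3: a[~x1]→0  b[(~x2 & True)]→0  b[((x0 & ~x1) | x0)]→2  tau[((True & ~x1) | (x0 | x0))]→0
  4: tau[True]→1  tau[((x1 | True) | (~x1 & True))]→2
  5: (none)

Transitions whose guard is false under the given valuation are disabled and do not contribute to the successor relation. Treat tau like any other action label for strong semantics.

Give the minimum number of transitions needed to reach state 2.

Breadth-first toward 2:
  Layer 0: {0}
  Layer 1: {4}
  Layer 2: {1,2}
first hit 2 at d=2 via tau·tau

Answer: 2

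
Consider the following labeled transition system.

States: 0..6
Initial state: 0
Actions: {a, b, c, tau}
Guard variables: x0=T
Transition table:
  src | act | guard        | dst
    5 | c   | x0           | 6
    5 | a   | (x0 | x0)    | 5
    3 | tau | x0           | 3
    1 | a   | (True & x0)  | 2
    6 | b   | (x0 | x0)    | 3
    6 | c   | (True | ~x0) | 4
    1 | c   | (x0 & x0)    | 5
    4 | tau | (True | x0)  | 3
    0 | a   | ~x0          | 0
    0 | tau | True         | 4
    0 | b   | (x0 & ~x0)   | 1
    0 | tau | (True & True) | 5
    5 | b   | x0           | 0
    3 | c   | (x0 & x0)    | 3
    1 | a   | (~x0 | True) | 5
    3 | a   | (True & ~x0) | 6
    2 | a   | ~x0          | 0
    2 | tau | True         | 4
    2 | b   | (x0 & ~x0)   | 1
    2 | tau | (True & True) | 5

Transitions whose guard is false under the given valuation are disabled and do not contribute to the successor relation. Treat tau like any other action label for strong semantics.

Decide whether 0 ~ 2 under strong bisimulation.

Answer: BISIMILAR

Working:
Refine partition for ~:
  P[0] = {{0,1,2,3,4,5,6}}
  P[1] = {{0,2,4},{1},{3},{5},{6}}
  P[2] = {{0,2},{1},{3},{4},{5},{6}}
6 equivalence class(es) (converged in 3)
[0]={0,2}  [2]={0,2}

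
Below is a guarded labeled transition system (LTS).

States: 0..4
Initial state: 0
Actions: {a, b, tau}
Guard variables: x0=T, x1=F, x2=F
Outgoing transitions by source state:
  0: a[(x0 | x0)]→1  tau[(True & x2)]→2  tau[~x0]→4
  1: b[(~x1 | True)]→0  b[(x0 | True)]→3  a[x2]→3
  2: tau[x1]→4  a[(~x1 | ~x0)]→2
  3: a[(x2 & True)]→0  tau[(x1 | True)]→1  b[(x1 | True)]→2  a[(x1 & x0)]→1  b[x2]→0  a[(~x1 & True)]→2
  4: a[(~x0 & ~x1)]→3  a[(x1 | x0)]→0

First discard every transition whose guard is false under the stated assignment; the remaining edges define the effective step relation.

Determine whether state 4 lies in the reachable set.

Answer: UNREACHABLE

Trace:
After dropping false guards: 8 live edges.
L0 = {0}
L1 = {1}  cumulative {0,1}
L2 = {3}  cumulative {0,1,3}
L3 = {2}  cumulative {0,1,2,3}
R = {0,1,2,3}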